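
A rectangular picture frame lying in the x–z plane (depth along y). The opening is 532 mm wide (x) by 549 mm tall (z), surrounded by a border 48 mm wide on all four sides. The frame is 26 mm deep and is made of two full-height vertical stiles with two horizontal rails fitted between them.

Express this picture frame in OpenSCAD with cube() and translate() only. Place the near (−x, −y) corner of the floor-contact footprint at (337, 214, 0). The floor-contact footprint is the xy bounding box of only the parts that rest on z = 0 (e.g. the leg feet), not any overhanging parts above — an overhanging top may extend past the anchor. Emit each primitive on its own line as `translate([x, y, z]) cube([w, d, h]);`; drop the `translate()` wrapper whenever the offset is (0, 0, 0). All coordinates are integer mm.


translate([337, 214, 0]) cube([48, 26, 645]);
translate([917, 214, 0]) cube([48, 26, 645]);
translate([385, 214, 0]) cube([532, 26, 48]);
translate([385, 214, 597]) cube([532, 26, 48]);


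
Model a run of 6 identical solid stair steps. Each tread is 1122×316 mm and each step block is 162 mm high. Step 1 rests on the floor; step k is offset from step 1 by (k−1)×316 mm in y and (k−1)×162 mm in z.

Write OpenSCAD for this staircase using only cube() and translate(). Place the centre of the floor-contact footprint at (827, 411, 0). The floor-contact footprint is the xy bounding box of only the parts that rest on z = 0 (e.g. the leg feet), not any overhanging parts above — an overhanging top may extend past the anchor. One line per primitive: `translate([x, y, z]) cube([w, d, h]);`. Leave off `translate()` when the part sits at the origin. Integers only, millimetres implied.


translate([266, 253, 0]) cube([1122, 316, 162]);
translate([266, 569, 162]) cube([1122, 316, 162]);
translate([266, 885, 324]) cube([1122, 316, 162]);
translate([266, 1201, 486]) cube([1122, 316, 162]);
translate([266, 1517, 648]) cube([1122, 316, 162]);
translate([266, 1833, 810]) cube([1122, 316, 162]);


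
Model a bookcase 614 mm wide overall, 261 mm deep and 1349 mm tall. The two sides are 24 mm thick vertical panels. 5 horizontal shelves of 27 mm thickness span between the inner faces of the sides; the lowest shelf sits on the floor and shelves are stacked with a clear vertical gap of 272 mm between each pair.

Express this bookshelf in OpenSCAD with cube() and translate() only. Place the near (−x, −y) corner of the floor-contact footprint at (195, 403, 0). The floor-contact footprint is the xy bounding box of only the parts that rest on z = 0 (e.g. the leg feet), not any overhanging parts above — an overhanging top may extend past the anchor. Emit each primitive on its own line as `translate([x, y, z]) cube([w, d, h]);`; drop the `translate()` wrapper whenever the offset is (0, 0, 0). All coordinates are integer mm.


translate([195, 403, 0]) cube([24, 261, 1349]);
translate([785, 403, 0]) cube([24, 261, 1349]);
translate([219, 403, 0]) cube([566, 261, 27]);
translate([219, 403, 299]) cube([566, 261, 27]);
translate([219, 403, 598]) cube([566, 261, 27]);
translate([219, 403, 897]) cube([566, 261, 27]);
translate([219, 403, 1196]) cube([566, 261, 27]);


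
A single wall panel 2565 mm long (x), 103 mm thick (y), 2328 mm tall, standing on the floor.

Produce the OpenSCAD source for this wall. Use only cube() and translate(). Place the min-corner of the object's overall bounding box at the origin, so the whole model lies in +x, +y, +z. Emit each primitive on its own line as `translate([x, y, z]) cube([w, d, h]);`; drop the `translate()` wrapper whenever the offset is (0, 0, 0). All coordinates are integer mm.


cube([2565, 103, 2328]);


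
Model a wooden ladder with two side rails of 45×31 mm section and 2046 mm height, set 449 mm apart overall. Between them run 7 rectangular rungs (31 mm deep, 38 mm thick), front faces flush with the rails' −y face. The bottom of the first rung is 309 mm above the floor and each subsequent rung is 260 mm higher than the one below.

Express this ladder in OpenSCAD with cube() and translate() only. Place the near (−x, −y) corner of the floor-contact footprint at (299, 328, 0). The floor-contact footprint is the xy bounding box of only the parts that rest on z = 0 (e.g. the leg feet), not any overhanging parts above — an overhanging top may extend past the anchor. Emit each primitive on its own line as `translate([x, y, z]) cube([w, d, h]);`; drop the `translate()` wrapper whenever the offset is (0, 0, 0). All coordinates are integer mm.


translate([299, 328, 0]) cube([45, 31, 2046]);
translate([703, 328, 0]) cube([45, 31, 2046]);
translate([344, 328, 309]) cube([359, 31, 38]);
translate([344, 328, 569]) cube([359, 31, 38]);
translate([344, 328, 829]) cube([359, 31, 38]);
translate([344, 328, 1089]) cube([359, 31, 38]);
translate([344, 328, 1349]) cube([359, 31, 38]);
translate([344, 328, 1609]) cube([359, 31, 38]);
translate([344, 328, 1869]) cube([359, 31, 38]);


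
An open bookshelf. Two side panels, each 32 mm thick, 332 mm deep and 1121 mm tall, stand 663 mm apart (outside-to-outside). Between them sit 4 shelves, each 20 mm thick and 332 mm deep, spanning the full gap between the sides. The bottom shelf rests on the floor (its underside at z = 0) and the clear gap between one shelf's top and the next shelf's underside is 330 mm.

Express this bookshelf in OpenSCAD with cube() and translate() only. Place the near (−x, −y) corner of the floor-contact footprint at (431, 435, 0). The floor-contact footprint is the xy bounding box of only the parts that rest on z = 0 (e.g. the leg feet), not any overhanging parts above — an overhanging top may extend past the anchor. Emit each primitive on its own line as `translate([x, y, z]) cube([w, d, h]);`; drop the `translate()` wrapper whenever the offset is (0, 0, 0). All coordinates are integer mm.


translate([431, 435, 0]) cube([32, 332, 1121]);
translate([1062, 435, 0]) cube([32, 332, 1121]);
translate([463, 435, 0]) cube([599, 332, 20]);
translate([463, 435, 350]) cube([599, 332, 20]);
translate([463, 435, 700]) cube([599, 332, 20]);
translate([463, 435, 1050]) cube([599, 332, 20]);


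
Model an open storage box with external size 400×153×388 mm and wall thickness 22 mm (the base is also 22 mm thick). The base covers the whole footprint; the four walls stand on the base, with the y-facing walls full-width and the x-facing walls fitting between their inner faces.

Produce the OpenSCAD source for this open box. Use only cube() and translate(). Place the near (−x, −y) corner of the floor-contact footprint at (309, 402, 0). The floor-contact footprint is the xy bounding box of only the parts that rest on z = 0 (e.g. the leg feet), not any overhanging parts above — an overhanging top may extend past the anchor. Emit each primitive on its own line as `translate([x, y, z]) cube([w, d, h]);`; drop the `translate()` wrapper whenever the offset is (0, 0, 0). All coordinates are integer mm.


translate([309, 402, 0]) cube([400, 153, 22]);
translate([309, 402, 22]) cube([400, 22, 366]);
translate([309, 533, 22]) cube([400, 22, 366]);
translate([309, 424, 22]) cube([22, 109, 366]);
translate([687, 424, 22]) cube([22, 109, 366]);


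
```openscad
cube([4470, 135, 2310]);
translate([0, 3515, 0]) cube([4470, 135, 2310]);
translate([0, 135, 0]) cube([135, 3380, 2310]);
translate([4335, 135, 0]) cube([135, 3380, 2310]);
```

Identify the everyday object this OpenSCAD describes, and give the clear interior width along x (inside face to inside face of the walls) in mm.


A house (or room) frame. The interior width is 4200 mm.

Four 2310 mm walls enclosing a rectangle with no floor or roof — a room or house frame. Outside width is 4470 mm and wall thickness is 135 mm, so the interior width is 4470 − 2 × 135 = 4200 mm.


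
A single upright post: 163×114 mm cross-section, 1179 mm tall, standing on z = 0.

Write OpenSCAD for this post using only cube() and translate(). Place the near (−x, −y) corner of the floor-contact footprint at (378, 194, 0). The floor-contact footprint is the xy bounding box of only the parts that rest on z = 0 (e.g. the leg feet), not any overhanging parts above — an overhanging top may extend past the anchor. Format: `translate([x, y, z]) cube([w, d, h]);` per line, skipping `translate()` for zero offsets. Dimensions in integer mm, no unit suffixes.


translate([378, 194, 0]) cube([163, 114, 1179]);


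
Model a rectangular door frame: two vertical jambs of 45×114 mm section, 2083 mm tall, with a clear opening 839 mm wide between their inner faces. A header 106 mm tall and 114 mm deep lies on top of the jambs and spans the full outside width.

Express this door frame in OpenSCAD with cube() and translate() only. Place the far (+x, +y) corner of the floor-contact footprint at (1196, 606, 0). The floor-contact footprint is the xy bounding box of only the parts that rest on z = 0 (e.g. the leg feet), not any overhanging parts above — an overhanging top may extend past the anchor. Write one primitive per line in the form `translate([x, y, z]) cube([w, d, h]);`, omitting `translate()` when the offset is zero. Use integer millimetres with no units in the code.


translate([267, 492, 0]) cube([45, 114, 2083]);
translate([1151, 492, 0]) cube([45, 114, 2083]);
translate([267, 492, 2083]) cube([929, 114, 106]);


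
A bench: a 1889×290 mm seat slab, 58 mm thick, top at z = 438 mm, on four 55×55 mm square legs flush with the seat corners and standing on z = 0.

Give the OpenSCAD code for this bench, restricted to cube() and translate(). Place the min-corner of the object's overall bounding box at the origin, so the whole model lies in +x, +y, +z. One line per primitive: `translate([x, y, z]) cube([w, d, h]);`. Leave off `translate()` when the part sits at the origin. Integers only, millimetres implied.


// leg_h = 438 − 58 = 380
translate([0, 0, 380]) cube([1889, 290, 58]);
cube([55, 55, 380]);
translate([0, 235, 0]) cube([55, 55, 380]);
translate([1834, 0, 0]) cube([55, 55, 380]);
translate([1834, 235, 0]) cube([55, 55, 380]);


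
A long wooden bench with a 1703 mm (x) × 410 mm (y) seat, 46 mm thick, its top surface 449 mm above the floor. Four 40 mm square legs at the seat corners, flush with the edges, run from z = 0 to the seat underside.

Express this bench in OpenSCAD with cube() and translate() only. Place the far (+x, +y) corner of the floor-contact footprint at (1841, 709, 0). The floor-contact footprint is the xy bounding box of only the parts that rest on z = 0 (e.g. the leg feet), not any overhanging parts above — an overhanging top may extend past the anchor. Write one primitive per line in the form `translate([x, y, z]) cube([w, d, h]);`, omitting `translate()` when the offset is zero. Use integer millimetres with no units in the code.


translate([138, 299, 403]) cube([1703, 410, 46]);
translate([138, 299, 0]) cube([40, 40, 403]);
translate([138, 669, 0]) cube([40, 40, 403]);
translate([1801, 299, 0]) cube([40, 40, 403]);
translate([1801, 669, 0]) cube([40, 40, 403]);


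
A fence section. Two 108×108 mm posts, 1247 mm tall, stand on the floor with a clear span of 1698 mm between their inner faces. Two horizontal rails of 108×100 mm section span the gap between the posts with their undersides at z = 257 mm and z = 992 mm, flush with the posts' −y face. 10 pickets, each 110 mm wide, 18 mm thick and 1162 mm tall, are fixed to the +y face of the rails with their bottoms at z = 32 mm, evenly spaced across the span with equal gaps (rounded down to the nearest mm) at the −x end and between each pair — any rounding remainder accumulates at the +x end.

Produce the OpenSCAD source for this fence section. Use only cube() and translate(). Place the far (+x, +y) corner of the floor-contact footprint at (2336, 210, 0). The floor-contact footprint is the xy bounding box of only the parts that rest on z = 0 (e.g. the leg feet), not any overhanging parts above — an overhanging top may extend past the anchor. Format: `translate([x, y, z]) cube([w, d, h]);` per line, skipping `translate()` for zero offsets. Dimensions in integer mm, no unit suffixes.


translate([422, 102, 0]) cube([108, 108, 1247]);
translate([2228, 102, 0]) cube([108, 108, 1247]);
translate([530, 102, 257]) cube([1698, 108, 100]);
translate([530, 102, 992]) cube([1698, 108, 100]);
translate([584, 210, 32]) cube([110, 18, 1162]);
translate([748, 210, 32]) cube([110, 18, 1162]);
translate([912, 210, 32]) cube([110, 18, 1162]);
translate([1076, 210, 32]) cube([110, 18, 1162]);
translate([1240, 210, 32]) cube([110, 18, 1162]);
translate([1404, 210, 32]) cube([110, 18, 1162]);
translate([1568, 210, 32]) cube([110, 18, 1162]);
translate([1732, 210, 32]) cube([110, 18, 1162]);
translate([1896, 210, 32]) cube([110, 18, 1162]);
translate([2060, 210, 32]) cube([110, 18, 1162]);


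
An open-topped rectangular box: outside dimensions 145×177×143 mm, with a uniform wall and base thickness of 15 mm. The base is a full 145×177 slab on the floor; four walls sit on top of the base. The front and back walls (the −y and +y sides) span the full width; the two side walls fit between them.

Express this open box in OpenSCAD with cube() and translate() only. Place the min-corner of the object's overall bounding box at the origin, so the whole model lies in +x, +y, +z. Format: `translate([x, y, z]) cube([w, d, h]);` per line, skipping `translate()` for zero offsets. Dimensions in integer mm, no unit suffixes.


cube([145, 177, 15]);
translate([0, 0, 15]) cube([145, 15, 128]);
translate([0, 162, 15]) cube([145, 15, 128]);
translate([0, 15, 15]) cube([15, 147, 128]);
translate([130, 15, 15]) cube([15, 147, 128]);


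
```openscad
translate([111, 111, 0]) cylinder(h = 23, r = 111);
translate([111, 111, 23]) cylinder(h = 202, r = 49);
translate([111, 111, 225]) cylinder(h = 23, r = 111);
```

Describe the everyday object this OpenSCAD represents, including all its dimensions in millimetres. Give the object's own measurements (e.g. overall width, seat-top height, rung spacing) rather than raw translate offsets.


A spool: two coaxial disc flanges of radius 111 mm and thickness 23 mm, joined by a core cylinder of radius 49 mm and height 202 mm. The lower flange rests on z = 0 and the three cylinders share a vertical axis.


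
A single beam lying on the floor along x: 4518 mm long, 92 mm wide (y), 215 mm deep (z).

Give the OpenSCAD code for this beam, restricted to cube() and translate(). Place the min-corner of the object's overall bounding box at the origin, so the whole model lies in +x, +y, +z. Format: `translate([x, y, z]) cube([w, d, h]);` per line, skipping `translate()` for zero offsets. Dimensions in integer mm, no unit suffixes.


cube([4518, 92, 215]);


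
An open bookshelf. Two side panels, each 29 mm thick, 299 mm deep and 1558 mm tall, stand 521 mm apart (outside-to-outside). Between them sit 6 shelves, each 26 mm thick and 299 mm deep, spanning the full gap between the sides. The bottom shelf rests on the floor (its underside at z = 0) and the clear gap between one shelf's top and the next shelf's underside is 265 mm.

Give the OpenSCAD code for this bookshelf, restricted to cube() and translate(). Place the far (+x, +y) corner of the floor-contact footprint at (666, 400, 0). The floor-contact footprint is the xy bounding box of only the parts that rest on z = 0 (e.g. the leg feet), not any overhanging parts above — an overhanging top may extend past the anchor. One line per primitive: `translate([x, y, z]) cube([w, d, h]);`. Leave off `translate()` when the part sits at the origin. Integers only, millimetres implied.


translate([145, 101, 0]) cube([29, 299, 1558]);
translate([637, 101, 0]) cube([29, 299, 1558]);
translate([174, 101, 0]) cube([463, 299, 26]);
translate([174, 101, 291]) cube([463, 299, 26]);
translate([174, 101, 582]) cube([463, 299, 26]);
translate([174, 101, 873]) cube([463, 299, 26]);
translate([174, 101, 1164]) cube([463, 299, 26]);
translate([174, 101, 1455]) cube([463, 299, 26]);


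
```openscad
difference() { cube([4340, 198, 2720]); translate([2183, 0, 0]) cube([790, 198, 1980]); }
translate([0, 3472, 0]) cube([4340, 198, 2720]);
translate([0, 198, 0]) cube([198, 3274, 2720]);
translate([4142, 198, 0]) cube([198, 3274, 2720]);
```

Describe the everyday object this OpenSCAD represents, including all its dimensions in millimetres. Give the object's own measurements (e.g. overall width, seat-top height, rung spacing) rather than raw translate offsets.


A single room: four walls, each 2720 mm tall and 198 mm thick, enclosing an outside footprint 4340×3670 mm (x × y), no floor or roof. The front and back walls (−y and +y sides) run the full x-width; the side walls fit between their inner faces. A door opening 790 mm wide and 1980 mm tall is cut through the front wall from the floor up, its −x edge 2183 mm from the wall's −x end.


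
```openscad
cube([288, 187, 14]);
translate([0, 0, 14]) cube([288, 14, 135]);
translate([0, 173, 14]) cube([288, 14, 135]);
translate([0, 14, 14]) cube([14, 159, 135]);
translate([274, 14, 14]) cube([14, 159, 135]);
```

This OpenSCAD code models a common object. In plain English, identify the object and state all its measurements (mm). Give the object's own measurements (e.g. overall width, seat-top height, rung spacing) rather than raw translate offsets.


An open-topped rectangular box: outside dimensions 288×187×149 mm, with a uniform wall and base thickness of 14 mm. The base is a full 288×187 slab on the floor; four walls sit on top of the base. The front and back walls (the −y and +y sides) span the full width; the two side walls fit between them.


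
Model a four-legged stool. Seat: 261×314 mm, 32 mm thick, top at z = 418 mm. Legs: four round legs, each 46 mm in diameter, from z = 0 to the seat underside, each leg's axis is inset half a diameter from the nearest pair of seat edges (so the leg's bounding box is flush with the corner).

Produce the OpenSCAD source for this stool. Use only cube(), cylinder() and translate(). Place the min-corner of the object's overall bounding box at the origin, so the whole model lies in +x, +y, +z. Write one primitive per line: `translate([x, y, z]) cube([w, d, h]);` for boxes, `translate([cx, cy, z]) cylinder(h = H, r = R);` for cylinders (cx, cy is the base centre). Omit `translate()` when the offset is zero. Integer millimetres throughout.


translate([0, 0, 386]) cube([261, 314, 32]);
translate([23, 23, 0]) cylinder(h = 386, r = 23);
translate([238, 23, 0]) cylinder(h = 386, r = 23);
translate([23, 291, 0]) cylinder(h = 386, r = 23);
translate([238, 291, 0]) cylinder(h = 386, r = 23);


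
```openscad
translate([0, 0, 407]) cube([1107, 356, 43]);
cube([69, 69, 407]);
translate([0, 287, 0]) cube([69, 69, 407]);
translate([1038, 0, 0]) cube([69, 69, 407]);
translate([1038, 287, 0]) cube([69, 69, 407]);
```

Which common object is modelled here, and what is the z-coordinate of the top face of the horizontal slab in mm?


A bench. The seat-top height is 450 mm.

A long slab on four corner posts — a bench. The slab sits at z = 407 with thickness 43, so the top is 407 + 43 = 450 mm.


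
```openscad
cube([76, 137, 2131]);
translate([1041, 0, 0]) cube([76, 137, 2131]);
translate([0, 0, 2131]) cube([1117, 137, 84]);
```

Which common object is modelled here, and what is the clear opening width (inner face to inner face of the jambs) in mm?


A door frame. The clear opening width is 965 mm.

Two 2131 mm tall posts with a header on top — a door frame. The left jamb is 76 mm wide at x = 0; the right jamb starts at x = 1041. The clear opening is 1041 − 76 = 965 mm.


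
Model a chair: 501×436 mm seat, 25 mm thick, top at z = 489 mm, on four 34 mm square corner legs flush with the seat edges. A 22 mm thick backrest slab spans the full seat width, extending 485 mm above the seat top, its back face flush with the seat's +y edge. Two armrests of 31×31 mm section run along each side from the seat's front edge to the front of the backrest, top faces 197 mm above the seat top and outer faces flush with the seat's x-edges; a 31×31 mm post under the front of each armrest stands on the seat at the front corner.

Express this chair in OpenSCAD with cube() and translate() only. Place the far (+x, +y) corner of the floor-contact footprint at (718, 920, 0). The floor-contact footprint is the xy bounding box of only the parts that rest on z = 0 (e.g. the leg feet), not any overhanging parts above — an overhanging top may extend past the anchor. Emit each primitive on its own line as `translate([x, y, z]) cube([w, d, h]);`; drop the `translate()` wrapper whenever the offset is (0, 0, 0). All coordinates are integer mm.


translate([217, 484, 464]) cube([501, 436, 25]);
translate([217, 484, 0]) cube([34, 34, 464]);
translate([684, 484, 0]) cube([34, 34, 464]);
translate([217, 886, 0]) cube([34, 34, 464]);
translate([684, 886, 0]) cube([34, 34, 464]);
translate([217, 898, 489]) cube([501, 22, 485]);
translate([217, 484, 655]) cube([31, 414, 31]);
translate([687, 484, 655]) cube([31, 414, 31]);
translate([217, 484, 489]) cube([31, 31, 166]);
translate([687, 484, 489]) cube([31, 31, 166]);


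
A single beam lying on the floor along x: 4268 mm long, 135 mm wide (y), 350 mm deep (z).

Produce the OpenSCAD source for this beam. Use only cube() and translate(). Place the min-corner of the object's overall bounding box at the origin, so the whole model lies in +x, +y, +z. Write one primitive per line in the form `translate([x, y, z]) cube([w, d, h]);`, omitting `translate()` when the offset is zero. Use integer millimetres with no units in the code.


cube([4268, 135, 350]);


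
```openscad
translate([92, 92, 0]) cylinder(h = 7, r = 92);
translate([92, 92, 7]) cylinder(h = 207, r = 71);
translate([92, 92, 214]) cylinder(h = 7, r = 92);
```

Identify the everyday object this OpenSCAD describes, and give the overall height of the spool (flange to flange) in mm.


A spool. The overall height is 221 mm.

Three coaxial cylinders, large–small–large — a spool. Two 7 mm flanges and a 207 mm core give 7 + 207 + 7 = 221 mm.


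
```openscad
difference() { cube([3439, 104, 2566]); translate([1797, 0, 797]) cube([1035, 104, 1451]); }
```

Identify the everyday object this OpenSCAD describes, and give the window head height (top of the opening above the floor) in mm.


A wall with a window opening. The window head height is 2248 mm.

A wall with a rectangular opening subtracted — a window. Sill at z = 797, opening 1451 mm tall, so the head is at 797 + 1451 = 2248 mm.


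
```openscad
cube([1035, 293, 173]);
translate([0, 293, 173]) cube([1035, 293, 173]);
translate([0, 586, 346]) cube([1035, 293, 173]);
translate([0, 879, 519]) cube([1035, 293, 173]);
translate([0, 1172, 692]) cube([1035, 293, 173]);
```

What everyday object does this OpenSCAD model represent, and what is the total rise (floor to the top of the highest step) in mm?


A staircase. The total rise is 865 mm.

5 identical blocks, each offset up and back from the previous — a staircase. Each step is 173 mm tall and there are 5 of them, so the total rise is 5 × 173 = 865 mm.


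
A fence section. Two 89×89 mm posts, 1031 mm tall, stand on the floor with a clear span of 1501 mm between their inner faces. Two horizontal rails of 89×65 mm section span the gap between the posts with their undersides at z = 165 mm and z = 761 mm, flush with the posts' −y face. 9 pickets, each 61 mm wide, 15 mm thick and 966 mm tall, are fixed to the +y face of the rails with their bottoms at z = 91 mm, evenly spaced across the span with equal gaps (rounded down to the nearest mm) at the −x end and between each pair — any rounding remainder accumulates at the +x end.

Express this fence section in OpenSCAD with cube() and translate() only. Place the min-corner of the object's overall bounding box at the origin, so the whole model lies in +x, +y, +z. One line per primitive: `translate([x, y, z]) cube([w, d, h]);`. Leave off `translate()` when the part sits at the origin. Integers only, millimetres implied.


cube([89, 89, 1031]);
translate([1590, 0, 0]) cube([89, 89, 1031]);
translate([89, 0, 165]) cube([1501, 89, 65]);
translate([89, 0, 761]) cube([1501, 89, 65]);
translate([184, 89, 91]) cube([61, 15, 966]);
translate([340, 89, 91]) cube([61, 15, 966]);
translate([496, 89, 91]) cube([61, 15, 966]);
translate([652, 89, 91]) cube([61, 15, 966]);
translate([808, 89, 91]) cube([61, 15, 966]);
translate([964, 89, 91]) cube([61, 15, 966]);
translate([1120, 89, 91]) cube([61, 15, 966]);
translate([1276, 89, 91]) cube([61, 15, 966]);
translate([1432, 89, 91]) cube([61, 15, 966]);


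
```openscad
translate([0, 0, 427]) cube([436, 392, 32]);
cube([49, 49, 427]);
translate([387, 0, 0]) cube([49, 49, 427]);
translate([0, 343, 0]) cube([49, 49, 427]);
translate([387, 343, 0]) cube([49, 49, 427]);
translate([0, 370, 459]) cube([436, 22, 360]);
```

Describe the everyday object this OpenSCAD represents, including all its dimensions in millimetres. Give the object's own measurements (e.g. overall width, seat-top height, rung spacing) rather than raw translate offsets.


A chair. The seat is a 436×392×32 mm slab with its top at z = 459 mm, on four 49×49 mm corner legs (flush with the seat edges, standing on z = 0). A flat backrest 22 mm thick, 360 mm tall, spans the full seat width and rises from the seat top along its +y edge, rear face flush with the rear of the seat.


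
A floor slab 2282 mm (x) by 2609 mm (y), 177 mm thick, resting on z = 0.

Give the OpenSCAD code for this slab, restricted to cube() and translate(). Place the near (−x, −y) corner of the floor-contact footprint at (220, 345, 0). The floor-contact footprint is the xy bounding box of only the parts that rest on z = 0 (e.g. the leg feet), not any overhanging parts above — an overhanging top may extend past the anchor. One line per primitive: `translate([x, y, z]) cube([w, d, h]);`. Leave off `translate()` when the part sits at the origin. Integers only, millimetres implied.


translate([220, 345, 0]) cube([2282, 2609, 177]);


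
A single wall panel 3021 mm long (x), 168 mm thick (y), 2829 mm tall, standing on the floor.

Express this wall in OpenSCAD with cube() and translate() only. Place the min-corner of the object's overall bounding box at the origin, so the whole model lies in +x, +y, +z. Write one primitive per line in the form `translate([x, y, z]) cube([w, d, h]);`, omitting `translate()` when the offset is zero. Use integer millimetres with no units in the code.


cube([3021, 168, 2829]);


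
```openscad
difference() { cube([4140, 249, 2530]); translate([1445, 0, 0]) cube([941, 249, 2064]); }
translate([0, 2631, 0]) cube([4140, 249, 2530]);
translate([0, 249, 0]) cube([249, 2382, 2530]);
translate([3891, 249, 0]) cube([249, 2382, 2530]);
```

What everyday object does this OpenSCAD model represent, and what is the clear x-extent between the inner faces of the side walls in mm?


A single room. The interior width is 3642 mm.

Four walls enclosing a rectangle with a door in the front wall — a room. Outside width 4140 minus two 249 mm walls gives 3642 mm.


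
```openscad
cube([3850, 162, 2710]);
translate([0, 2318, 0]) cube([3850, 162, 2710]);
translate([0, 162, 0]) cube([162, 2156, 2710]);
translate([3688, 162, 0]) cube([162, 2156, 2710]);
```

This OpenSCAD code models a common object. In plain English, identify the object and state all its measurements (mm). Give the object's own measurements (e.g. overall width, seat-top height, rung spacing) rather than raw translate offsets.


The wall frame of a small rectangular building: four walls, each 2710 mm tall and 162 mm thick, enclosing a footprint 3850 mm (x) by 2480 mm (y) outside-to-outside, with no floor or roof. The front and back walls (the −y and +y sides) span the full width; the two side walls fit between them.


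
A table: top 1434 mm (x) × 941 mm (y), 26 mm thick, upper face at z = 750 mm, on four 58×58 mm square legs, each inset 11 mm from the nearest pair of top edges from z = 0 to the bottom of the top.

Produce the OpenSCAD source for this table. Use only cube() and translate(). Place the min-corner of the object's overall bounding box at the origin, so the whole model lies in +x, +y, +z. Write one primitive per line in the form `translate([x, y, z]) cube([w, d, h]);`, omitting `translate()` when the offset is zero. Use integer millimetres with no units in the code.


// leg_h = 750 - 26 = 724
translate([0, 0, 724]) cube([1434, 941, 26]);
translate([11, 11, 0]) cube([58, 58, 724]);
translate([1365, 11, 0]) cube([58, 58, 724]);
translate([11, 872, 0]) cube([58, 58, 724]);
translate([1365, 872, 0]) cube([58, 58, 724]);


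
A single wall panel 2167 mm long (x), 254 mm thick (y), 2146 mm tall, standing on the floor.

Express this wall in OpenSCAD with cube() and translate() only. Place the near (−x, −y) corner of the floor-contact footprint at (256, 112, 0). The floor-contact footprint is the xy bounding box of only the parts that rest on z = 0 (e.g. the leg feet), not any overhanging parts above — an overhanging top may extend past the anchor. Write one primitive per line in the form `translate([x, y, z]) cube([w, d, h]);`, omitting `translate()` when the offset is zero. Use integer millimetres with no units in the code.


translate([256, 112, 0]) cube([2167, 254, 2146]);


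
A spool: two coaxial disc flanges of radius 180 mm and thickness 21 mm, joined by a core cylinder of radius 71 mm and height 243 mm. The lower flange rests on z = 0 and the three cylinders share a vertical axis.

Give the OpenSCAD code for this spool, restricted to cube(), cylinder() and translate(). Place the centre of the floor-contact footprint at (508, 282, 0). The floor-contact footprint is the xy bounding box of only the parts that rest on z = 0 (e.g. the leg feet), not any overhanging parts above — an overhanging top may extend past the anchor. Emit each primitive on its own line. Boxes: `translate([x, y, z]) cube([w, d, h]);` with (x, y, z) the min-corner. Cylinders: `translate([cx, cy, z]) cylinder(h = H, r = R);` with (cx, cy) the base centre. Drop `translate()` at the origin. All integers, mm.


translate([508, 282, 0]) cylinder(h = 21, r = 180);
translate([508, 282, 21]) cylinder(h = 243, r = 71);
translate([508, 282, 264]) cylinder(h = 21, r = 180);


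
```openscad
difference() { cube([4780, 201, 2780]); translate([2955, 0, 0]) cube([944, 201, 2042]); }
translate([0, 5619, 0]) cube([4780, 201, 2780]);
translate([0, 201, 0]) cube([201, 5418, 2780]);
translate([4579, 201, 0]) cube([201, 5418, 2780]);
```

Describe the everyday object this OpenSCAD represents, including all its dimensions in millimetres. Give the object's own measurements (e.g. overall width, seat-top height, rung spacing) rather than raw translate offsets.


A single room: four walls, each 2780 mm tall and 201 mm thick, enclosing an outside footprint 4780×5820 mm (x × y), no floor or roof. The front and back walls (−y and +y sides) run the full x-width; the side walls fit between their inner faces. A door opening 944 mm wide and 2042 mm tall is cut through the front wall from the floor up, its −x edge 2955 mm from the wall's −x end.


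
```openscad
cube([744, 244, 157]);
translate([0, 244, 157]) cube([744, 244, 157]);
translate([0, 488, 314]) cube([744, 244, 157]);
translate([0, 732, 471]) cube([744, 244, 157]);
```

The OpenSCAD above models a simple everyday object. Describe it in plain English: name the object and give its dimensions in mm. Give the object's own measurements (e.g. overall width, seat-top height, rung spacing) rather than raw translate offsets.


A straight staircase of 4 solid steps. Each step is 744 mm wide (x), 244 mm deep (y, the going) and 157 mm tall (the rise). The first step rests on the floor; each subsequent step sits one going further in +y and one rise higher in +z, directly behind and above the previous step with no overlap.


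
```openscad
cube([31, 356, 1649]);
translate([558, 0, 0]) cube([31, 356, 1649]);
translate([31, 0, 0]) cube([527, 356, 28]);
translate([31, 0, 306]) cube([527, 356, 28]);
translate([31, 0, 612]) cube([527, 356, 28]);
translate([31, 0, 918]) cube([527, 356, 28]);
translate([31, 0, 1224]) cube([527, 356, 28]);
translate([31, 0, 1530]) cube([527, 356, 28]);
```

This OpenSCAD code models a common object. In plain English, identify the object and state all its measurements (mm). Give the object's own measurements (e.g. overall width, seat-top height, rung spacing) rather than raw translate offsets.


An open bookshelf. Two side panels, each 31 mm thick, 356 mm deep and 1649 mm tall, stand 589 mm apart (outside-to-outside). Between them sit 6 shelves, each 28 mm thick and 356 mm deep, spanning the full gap between the sides. The bottom shelf rests on the floor (its underside at z = 0) and the clear gap between one shelf's top and the next shelf's underside is 278 mm.


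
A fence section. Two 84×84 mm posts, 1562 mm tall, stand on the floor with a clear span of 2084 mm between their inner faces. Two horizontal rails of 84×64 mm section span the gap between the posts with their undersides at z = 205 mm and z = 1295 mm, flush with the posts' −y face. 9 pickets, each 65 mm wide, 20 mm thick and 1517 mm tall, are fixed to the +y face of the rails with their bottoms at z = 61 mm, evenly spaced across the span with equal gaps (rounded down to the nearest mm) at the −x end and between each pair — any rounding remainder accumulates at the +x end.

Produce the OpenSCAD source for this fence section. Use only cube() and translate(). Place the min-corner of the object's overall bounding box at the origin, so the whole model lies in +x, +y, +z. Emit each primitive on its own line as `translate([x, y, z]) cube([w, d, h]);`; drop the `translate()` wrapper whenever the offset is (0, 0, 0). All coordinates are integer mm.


cube([84, 84, 1562]);
translate([2168, 0, 0]) cube([84, 84, 1562]);
translate([84, 0, 205]) cube([2084, 84, 64]);
translate([84, 0, 1295]) cube([2084, 84, 64]);
translate([233, 84, 61]) cube([65, 20, 1517]);
translate([447, 84, 61]) cube([65, 20, 1517]);
translate([661, 84, 61]) cube([65, 20, 1517]);
translate([875, 84, 61]) cube([65, 20, 1517]);
translate([1089, 84, 61]) cube([65, 20, 1517]);
translate([1303, 84, 61]) cube([65, 20, 1517]);
translate([1517, 84, 61]) cube([65, 20, 1517]);
translate([1731, 84, 61]) cube([65, 20, 1517]);
translate([1945, 84, 61]) cube([65, 20, 1517]);


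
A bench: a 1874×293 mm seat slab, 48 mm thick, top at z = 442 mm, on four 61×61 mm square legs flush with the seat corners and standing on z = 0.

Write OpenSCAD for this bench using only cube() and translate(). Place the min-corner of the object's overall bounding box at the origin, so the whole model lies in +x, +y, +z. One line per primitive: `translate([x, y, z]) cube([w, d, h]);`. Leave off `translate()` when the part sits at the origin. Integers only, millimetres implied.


translate([0, 0, 394]) cube([1874, 293, 48]);
cube([61, 61, 394]);
translate([0, 232, 0]) cube([61, 61, 394]);
translate([1813, 0, 0]) cube([61, 61, 394]);
translate([1813, 232, 0]) cube([61, 61, 394]);


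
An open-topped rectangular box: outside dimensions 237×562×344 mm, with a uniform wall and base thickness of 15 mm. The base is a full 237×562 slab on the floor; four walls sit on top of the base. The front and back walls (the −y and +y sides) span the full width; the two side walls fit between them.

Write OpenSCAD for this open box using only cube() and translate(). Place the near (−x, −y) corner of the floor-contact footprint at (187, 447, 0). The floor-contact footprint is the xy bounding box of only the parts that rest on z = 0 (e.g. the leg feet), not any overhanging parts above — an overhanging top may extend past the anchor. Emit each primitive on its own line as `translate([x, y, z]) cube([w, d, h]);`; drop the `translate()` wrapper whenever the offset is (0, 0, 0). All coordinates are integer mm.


translate([187, 447, 0]) cube([237, 562, 15]);
translate([187, 447, 15]) cube([237, 15, 329]);
translate([187, 994, 15]) cube([237, 15, 329]);
translate([187, 462, 15]) cube([15, 532, 329]);
translate([409, 462, 15]) cube([15, 532, 329]);


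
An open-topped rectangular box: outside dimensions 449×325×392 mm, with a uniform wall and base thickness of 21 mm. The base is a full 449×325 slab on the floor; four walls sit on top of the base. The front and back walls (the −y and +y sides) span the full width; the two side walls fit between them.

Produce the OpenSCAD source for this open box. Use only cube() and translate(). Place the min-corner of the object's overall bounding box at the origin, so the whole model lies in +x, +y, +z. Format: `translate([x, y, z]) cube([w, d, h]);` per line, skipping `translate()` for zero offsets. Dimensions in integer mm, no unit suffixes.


cube([449, 325, 21]);
translate([0, 0, 21]) cube([449, 21, 371]);
translate([0, 304, 21]) cube([449, 21, 371]);
translate([0, 21, 21]) cube([21, 283, 371]);
translate([428, 21, 21]) cube([21, 283, 371]);


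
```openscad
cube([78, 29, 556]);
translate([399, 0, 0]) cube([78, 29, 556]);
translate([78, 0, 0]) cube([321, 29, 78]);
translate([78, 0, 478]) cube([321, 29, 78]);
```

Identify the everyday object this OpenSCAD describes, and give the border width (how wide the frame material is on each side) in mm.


A picture frame. The border width is 78 mm.

Four thin pieces enclosing a rectangular opening — a picture frame. The two full-height stiles are 556 mm tall; the top rail sits at z = 478 and is 78 mm tall, so the border above the opening is 556 − 478 = 78 mm, matching the stile x-width.


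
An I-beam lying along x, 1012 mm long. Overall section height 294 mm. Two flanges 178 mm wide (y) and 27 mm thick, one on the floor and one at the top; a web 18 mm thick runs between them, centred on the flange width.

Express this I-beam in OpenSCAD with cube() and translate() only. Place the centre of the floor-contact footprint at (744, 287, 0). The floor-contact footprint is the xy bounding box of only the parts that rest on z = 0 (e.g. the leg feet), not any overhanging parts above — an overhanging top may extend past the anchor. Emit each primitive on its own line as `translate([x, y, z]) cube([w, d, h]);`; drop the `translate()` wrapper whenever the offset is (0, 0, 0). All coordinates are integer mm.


translate([238, 198, 0]) cube([1012, 178, 27]);
translate([238, 278, 27]) cube([1012, 18, 240]);
translate([238, 198, 267]) cube([1012, 178, 27]);


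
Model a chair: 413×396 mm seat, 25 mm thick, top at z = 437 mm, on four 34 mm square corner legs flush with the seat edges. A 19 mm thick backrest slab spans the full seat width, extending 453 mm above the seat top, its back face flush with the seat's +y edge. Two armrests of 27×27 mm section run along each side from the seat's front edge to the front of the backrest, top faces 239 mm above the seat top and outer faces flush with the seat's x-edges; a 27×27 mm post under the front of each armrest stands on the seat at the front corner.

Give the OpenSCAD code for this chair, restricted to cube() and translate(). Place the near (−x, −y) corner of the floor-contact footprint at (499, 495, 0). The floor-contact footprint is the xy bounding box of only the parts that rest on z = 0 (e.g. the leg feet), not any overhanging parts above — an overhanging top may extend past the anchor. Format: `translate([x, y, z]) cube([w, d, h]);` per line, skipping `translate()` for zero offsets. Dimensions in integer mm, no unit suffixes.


translate([499, 495, 412]) cube([413, 396, 25]);
translate([499, 495, 0]) cube([34, 34, 412]);
translate([878, 495, 0]) cube([34, 34, 412]);
translate([499, 857, 0]) cube([34, 34, 412]);
translate([878, 857, 0]) cube([34, 34, 412]);
translate([499, 872, 437]) cube([413, 19, 453]);
translate([499, 495, 649]) cube([27, 377, 27]);
translate([885, 495, 649]) cube([27, 377, 27]);
translate([499, 495, 437]) cube([27, 27, 212]);
translate([885, 495, 437]) cube([27, 27, 212]);


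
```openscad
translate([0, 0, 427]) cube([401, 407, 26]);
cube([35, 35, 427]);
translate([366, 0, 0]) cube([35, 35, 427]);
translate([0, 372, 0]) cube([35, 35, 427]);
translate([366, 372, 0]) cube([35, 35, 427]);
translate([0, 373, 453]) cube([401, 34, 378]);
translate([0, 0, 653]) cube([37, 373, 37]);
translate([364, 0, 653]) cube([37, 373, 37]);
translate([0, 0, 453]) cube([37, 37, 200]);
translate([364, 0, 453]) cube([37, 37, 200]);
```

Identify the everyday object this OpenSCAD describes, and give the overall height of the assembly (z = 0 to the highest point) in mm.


A chair. The overall height is 831 mm.

A slab on four corner posts with a tall panel at the back — a chair. The seat slab sits at z = 427 with thickness 26, and the 378 mm backrest starts at the seat top, so the overall height is 427 + 26 + 378 = 831 mm.
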